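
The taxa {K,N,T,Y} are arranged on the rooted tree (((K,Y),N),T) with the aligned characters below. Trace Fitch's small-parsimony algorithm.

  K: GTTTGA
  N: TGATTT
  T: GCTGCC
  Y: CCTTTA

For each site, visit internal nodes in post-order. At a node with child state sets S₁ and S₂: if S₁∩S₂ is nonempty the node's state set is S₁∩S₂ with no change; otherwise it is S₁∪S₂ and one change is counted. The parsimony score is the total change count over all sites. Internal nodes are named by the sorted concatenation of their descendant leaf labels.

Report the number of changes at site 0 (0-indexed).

2

KY@0: {G} ∪ {C} = {C,G} (union, +1)
KNY@0: {C,G} ∪ {T} = {C,G,T} (union, +1)
KNTY@0: {C,G,T} ∩ {G} = {G} (intersection, +0)
KY@1: {T} ∪ {C} = {C,T} (union, +1)
KNY@1: {C,T} ∪ {G} = {C,G,T} (union, +1)
KNTY@1: {C,G,T} ∩ {C} = {C} (intersection, +0)
KY@2: {T} ∩ {T} = {T} (intersection, +0)
KNY@2: {T} ∪ {A} = {A,T} (union, +1)
KNTY@2: {A,T} ∩ {T} = {T} (intersection, +0)
KY@3: {T} ∩ {T} = {T} (intersection, +0)
KNY@3: {T} ∩ {T} = {T} (intersection, +0)
KNTY@3: {T} ∪ {G} = {G,T} (union, +1)
KY@4: {G} ∪ {T} = {G,T} (union, +1)
KNY@4: {G,T} ∩ {T} = {T} (intersection, +0)
KNTY@4: {T} ∪ {C} = {C,T} (union, +1)
KY@5: {A} ∩ {A} = {A} (intersection, +0)
KNY@5: {A} ∪ {T} = {A,T} (union, +1)
KNTY@5: {A,T} ∪ {C} = {A,C,T} (union, +1)
per-site changes: [2, 2, 1, 1, 2, 2]; total = 10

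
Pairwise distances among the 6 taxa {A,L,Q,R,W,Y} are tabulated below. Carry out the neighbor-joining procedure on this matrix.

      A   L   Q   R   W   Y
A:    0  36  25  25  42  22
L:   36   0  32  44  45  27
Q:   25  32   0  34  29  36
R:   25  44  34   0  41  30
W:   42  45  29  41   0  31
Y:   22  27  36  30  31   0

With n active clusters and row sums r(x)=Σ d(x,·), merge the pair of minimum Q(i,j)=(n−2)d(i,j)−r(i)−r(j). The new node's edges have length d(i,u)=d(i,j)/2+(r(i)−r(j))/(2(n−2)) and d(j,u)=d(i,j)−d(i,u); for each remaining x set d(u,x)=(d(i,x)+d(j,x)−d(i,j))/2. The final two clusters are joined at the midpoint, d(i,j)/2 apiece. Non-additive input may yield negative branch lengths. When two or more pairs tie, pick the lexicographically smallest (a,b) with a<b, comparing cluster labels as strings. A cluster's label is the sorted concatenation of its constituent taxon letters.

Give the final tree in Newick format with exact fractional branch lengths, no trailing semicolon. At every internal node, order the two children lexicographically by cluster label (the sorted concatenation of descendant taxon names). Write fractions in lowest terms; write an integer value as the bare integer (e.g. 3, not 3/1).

((((A:55/6,R:95/6):15/4,(Q:21/2,W:37/2):19/4):13/4,L:73/4):35/8,Y:35/8)

iteration 1: select Q,W (d=29, Q=-228); attach at lengths (21/2, 37/2); label the merged cluster QW
  updated: d(A,QW)=19, d(L,QW)=24, d(QW,R)=23, d(QW,Y)=19
iteration 2: select A,R (d=25, Q=-149); attach at lengths (55/6, 95/6); label the merged cluster AR
  updated: d(AR,L)=55/2, d(AR,QW)=17/2, d(AR,Y)=27/2
iteration 3: select AR,QW (d=17/2, Q=-84); attach at lengths (15/4, 19/4); label the merged cluster AQRW
  updated: d(AQRW,L)=43/2, d(AQRW,Y)=12
iteration 4: select AQRW,L (d=43/2, Q=-121/2); attach at lengths (13/4, 73/4); label the merged cluster ALQRW
  updated: d(ALQRW,Y)=35/4
iteration 5: select ALQRW,Y (d=35/4); attach at lengths (35/8, 35/8); label the merged cluster ALQRWY
final tree: ((((A:55/6,R:95/6):15/4,(Q:21/2,W:37/2):19/4):13/4,L:73/4):35/8,Y:35/8)
total length: 371/4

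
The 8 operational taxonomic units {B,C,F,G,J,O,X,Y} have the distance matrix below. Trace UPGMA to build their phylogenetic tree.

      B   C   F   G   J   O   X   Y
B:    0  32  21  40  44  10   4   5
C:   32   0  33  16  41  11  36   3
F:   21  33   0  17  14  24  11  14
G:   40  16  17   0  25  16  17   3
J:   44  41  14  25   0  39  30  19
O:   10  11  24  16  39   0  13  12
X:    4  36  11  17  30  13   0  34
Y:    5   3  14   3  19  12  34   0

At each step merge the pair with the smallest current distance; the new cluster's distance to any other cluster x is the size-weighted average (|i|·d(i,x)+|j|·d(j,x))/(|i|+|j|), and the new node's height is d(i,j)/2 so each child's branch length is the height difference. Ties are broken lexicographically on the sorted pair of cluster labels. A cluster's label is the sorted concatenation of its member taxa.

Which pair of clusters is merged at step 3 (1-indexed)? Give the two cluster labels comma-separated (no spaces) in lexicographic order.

1. join C+Y (d=3) ⇒ CY; edges |C|=3/2, |Y|=3/2
  updated: d(B,CY)=37/2, d(CY,F)=47/2, d(CY,G)=19/2, d(CY,J)=30, d(CY,O)=23/2, d(CY,X)=35
2. join B+X (d=4) ⇒ BX; edges |B|=2, |X|=2
  updated: d(BX,CY)=107/4, d(BX,F)=16, d(BX,G)=57/2, d(BX,J)=37, d(BX,O)=23/2
3. join CY+G (d=19/2) ⇒ CGY; edges |CY|=13/4, |G|=19/4
  updated: d(BX,CGY)=82/3, d(CGY,F)=64/3, d(CGY,J)=85/3, d(CGY,O)=13
4. join BX+O (d=23/2) ⇒ BOX; edges |BX|=15/4, |O|=23/4
  updated: d(BOX,CGY)=203/9, d(BOX,F)=56/3, d(BOX,J)=113/3
5. join F+J (d=14) ⇒ FJ; edges |F|=7, |J|=7
  updated: d(BOX,FJ)=169/6, d(CGY,FJ)=149/6
6. join BOX+CGY (d=203/9) ⇒ BCGOXY; edges |BOX|=199/36, |CGY|=235/36
  updated: d(BCGOXY,FJ)=53/2
7. join BCGOXY+FJ (d=53/2) ⇒ BCFGJOXY; edges |BCGOXY|=71/36, |FJ|=25/4
final tree: ((((B:2,X:2):15/4,O:23/4):199/36,((C:3/2,Y:3/2):13/4,G:19/4):235/36):71/36,(F:7,J:7):25/4)
total length: 529/9

CY,G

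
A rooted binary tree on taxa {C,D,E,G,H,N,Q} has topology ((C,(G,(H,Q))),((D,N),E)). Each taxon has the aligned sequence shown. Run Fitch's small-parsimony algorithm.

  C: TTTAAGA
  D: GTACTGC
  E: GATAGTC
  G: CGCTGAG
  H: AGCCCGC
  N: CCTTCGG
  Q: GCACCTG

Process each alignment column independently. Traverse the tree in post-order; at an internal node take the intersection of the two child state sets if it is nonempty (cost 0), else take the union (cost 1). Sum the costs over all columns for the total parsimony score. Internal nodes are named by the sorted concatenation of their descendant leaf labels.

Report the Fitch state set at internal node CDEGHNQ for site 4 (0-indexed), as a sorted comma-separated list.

C,G

site 0, node HQ: H={A} ∪ Q={G} → {A,G} (+1)
site 0, node GHQ: G={C} ∪ HQ={A,G} → {A,C,G} (+1)
site 0, node CGHQ: C={T} ∪ GHQ={A,C,G} → {A,C,G,T} (+1)
site 0, node DN: D={G} ∪ N={C} → {C,G} (+1)
site 0, node DEN: DN={C,G} ∩ E={G} → {G} (+0)
site 0, node CDEGHNQ: CGHQ={A,C,G,T} ∩ DEN={G} → {G} (+0)
site 1, node HQ: H={G} ∪ Q={C} → {C,G} (+1)
site 1, node GHQ: G={G} ∩ HQ={C,G} → {G} (+0)
site 1, node CGHQ: C={T} ∪ GHQ={G} → {G,T} (+1)
site 1, node DN: D={T} ∪ N={C} → {C,T} (+1)
site 1, node DEN: DN={C,T} ∪ E={A} → {A,C,T} (+1)
site 1, node CDEGHNQ: CGHQ={G,T} ∩ DEN={A,C,T} → {T} (+0)
site 2, node HQ: H={C} ∪ Q={A} → {A,C} (+1)
site 2, node GHQ: G={C} ∩ HQ={A,C} → {C} (+0)
site 2, node CGHQ: C={T} ∪ GHQ={C} → {C,T} (+1)
site 2, node DN: D={A} ∪ N={T} → {A,T} (+1)
site 2, node DEN: DN={A,T} ∩ E={T} → {T} (+0)
site 2, node CDEGHNQ: CGHQ={C,T} ∩ DEN={T} → {T} (+0)
site 3, node HQ: H={C} ∩ Q={C} → {C} (+0)
site 3, node GHQ: G={T} ∪ HQ={C} → {C,T} (+1)
site 3, node CGHQ: C={A} ∪ GHQ={C,T} → {A,C,T} (+1)
site 3, node DN: D={C} ∪ N={T} → {C,T} (+1)
site 3, node DEN: DN={C,T} ∪ E={A} → {A,C,T} (+1)
site 3, node CDEGHNQ: CGHQ={A,C,T} ∩ DEN={A,C,T} → {A,C,T} (+0)
site 4, node HQ: H={C} ∩ Q={C} → {C} (+0)
site 4, node GHQ: G={G} ∪ HQ={C} → {C,G} (+1)
site 4, node CGHQ: C={A} ∪ GHQ={C,G} → {A,C,G} (+1)
site 4, node DN: D={T} ∪ N={C} → {C,T} (+1)
site 4, node DEN: DN={C,T} ∪ E={G} → {C,G,T} (+1)
site 4, node CDEGHNQ: CGHQ={A,C,G} ∩ DEN={C,G,T} → {C,G} (+0)
site 5, node HQ: H={G} ∪ Q={T} → {G,T} (+1)
site 5, node GHQ: G={A} ∪ HQ={G,T} → {A,G,T} (+1)
site 5, node CGHQ: C={G} ∩ GHQ={A,G,T} → {G} (+0)
site 5, node DN: D={G} ∩ N={G} → {G} (+0)
site 5, node DEN: DN={G} ∪ E={T} → {G,T} (+1)
site 5, node CDEGHNQ: CGHQ={G} ∩ DEN={G,T} → {G} (+0)
site 6, node HQ: H={C} ∪ Q={G} → {C,G} (+1)
site 6, node GHQ: G={G} ∩ HQ={C,G} → {G} (+0)
site 6, node CGHQ: C={A} ∪ GHQ={G} → {A,G} (+1)
site 6, node DN: D={C} ∪ N={G} → {C,G} (+1)
site 6, node DEN: DN={C,G} ∩ E={C} → {C} (+0)
site 6, node CDEGHNQ: CGHQ={A,G} ∪ DEN={C} → {A,C,G} (+1)
per-site changes: [4, 4, 3, 4, 4, 3, 4]; total = 26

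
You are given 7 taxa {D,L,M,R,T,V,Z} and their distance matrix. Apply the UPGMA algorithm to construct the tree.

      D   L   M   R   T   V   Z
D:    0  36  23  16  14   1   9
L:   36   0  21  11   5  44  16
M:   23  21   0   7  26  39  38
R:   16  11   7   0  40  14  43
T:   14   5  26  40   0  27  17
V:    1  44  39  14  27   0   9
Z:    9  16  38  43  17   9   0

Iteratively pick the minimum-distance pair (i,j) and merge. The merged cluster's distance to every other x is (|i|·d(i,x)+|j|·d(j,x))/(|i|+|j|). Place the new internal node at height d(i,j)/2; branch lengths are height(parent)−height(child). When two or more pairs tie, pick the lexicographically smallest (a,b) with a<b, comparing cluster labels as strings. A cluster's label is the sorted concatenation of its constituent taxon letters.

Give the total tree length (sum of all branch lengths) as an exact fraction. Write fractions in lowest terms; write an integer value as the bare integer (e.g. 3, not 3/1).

101/2

1. join D+V (d=1) ⇒ DV; edges |D|=1/2, |V|=1/2
  updated: d(DV,L)=40, d(DV,M)=31, d(DV,R)=15, d(DV,T)=41/2, d(DV,Z)=9
2. join L+T (d=5) ⇒ LT; edges |L|=5/2, |T|=5/2
  updated: d(DV,LT)=121/4, d(LT,M)=47/2, d(LT,R)=51/2, d(LT,Z)=33/2
3. join M+R (d=7) ⇒ MR; edges |M|=7/2, |R|=7/2
  updated: d(DV,MR)=23, d(LT,MR)=49/2, d(MR,Z)=81/2
4. join DV+Z (d=9) ⇒ DVZ; edges |DV|=4, |Z|=9/2
  updated: d(DVZ,LT)=77/3, d(DVZ,MR)=173/6
5. join LT+MR (d=49/2) ⇒ LMRT; edges |LT|=39/4, |MR|=35/4
  updated: d(DVZ,LMRT)=109/4
6. join DVZ+LMRT (d=109/4) ⇒ DLMRTVZ; edges |DVZ|=73/8, |LMRT|=11/8
final tree: (((D:1/2,V:1/2):4,Z:9/2):73/8,((L:5/2,T:5/2):39/4,(M:7/2,R:7/2):35/4):11/8)
total length: 101/2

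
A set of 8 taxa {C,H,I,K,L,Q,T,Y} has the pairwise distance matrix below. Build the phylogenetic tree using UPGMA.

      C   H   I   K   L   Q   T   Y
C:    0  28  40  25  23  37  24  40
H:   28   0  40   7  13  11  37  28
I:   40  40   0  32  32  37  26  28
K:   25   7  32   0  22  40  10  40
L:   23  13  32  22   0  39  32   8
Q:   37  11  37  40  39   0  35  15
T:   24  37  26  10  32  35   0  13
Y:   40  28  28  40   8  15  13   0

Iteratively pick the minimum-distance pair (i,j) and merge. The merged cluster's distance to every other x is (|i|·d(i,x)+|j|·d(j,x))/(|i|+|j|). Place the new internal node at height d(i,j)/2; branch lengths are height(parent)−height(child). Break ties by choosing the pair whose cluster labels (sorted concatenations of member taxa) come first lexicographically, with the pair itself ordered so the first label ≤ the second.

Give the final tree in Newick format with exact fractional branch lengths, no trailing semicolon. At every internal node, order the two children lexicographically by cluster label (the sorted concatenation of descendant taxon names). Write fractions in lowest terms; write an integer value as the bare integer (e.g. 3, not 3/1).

(((C:14,((H:7/2,K:7/2):9,((L:4,Y:4):29/4,T:45/4):5/4):3/2):3/4,Q:59/4):57/28,I:235/14)

iteration 1: select H,K (d=7); attach at lengths (7/2, 7/2); label the merged cluster HK
  updated: d(C,HK)=53/2, d(HK,I)=36, d(HK,L)=35/2, d(HK,Q)=51/2, d(HK,T)=47/2, d(HK,Y)=34
iteration 2: select L,Y (d=8); attach at lengths (4, 4); label the merged cluster LY
  updated: d(C,LY)=63/2, d(HK,LY)=103/4, d(I,LY)=30, d(LY,Q)=27, d(LY,T)=45/2
iteration 3: select LY,T (d=45/2); attach at lengths (29/4, 45/4); label the merged cluster LTY
  updated: d(C,LTY)=29, d(HK,LTY)=25, d(I,LTY)=86/3, d(LTY,Q)=89/3
iteration 4: select HK,LTY (d=25); attach at lengths (9, 5/4); label the merged cluster HKLTY
  updated: d(C,HKLTY)=28, d(HKLTY,I)=158/5, d(HKLTY,Q)=28
iteration 5: select C,HKLTY (d=28); attach at lengths (14, 3/2); label the merged cluster CHKLTY
  updated: d(CHKLTY,I)=33, d(CHKLTY,Q)=59/2
iteration 6: select CHKLTY,Q (d=59/2); attach at lengths (3/4, 59/4); label the merged cluster CHKLQTY
  updated: d(CHKLQTY,I)=235/7
iteration 7: select CHKLQTY,I (d=235/7); attach at lengths (57/28, 235/14); label the merged cluster CHIKLQTY
final tree: (((C:14,((H:7/2,K:7/2):9,((L:4,Y:4):29/4,T:45/4):5/4):3/2):3/4,Q:59/4):57/28,I:235/14)
total length: 655/7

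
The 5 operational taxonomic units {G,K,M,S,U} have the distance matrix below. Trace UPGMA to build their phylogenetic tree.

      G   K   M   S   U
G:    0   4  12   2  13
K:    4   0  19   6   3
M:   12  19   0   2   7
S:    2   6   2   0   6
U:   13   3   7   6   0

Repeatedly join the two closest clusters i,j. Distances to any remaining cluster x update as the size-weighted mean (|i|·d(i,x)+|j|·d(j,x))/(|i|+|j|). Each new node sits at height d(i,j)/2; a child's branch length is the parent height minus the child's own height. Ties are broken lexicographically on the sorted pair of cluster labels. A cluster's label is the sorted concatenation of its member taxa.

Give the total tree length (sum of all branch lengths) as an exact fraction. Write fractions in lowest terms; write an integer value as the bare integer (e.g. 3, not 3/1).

iteration 1: select G,S (d=2); attach at lengths (1, 1); label the merged cluster GS
  updated: d(GS,K)=5, d(GS,M)=7, d(GS,U)=19/2
iteration 2: select K,U (d=3); attach at lengths (3/2, 3/2); label the merged cluster KU
  updated: d(GS,KU)=29/4, d(KU,M)=13
iteration 3: select GS,M (d=7); attach at lengths (5/2, 7/2); label the merged cluster GMS
  updated: d(GMS,KU)=55/6
iteration 4: select GMS,KU (d=55/6); attach at lengths (13/12, 37/12); label the merged cluster GKMSU
final tree: (((G:1,S:1):5/2,M:7/2):13/12,(K:3/2,U:3/2):37/12)
total length: 91/6

91/6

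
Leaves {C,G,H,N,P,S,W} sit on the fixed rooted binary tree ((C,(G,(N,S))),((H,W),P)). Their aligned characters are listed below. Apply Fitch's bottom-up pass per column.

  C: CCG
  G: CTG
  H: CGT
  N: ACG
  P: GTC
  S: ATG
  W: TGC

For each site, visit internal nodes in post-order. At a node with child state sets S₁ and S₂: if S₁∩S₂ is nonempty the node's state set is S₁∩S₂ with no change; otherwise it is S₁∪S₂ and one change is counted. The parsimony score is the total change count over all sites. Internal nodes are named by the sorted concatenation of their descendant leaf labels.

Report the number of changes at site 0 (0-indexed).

site 0, node NS: N={A} ∩ S={A} → {A} (+0)
site 0, node GNS: G={C} ∪ NS={A} → {A,C} (+1)
site 0, node CGNS: C={C} ∩ GNS={A,C} → {C} (+0)
site 0, node HW: H={C} ∪ W={T} → {C,T} (+1)
site 0, node HPW: HW={C,T} ∪ P={G} → {C,G,T} (+1)
site 0, node CGHNPSW: CGNS={C} ∩ HPW={C,G,T} → {C} (+0)
site 1, node NS: N={C} ∪ S={T} → {C,T} (+1)
site 1, node GNS: G={T} ∩ NS={C,T} → {T} (+0)
site 1, node CGNS: C={C} ∪ GNS={T} → {C,T} (+1)
site 1, node HW: H={G} ∩ W={G} → {G} (+0)
site 1, node HPW: HW={G} ∪ P={T} → {G,T} (+1)
site 1, node CGHNPSW: CGNS={C,T} ∩ HPW={G,T} → {T} (+0)
site 2, node NS: N={G} ∩ S={G} → {G} (+0)
site 2, node GNS: G={G} ∩ NS={G} → {G} (+0)
site 2, node CGNS: C={G} ∩ GNS={G} → {G} (+0)
site 2, node HW: H={T} ∪ W={C} → {C,T} (+1)
site 2, node HPW: HW={C,T} ∩ P={C} → {C} (+0)
site 2, node CGHNPSW: CGNS={G} ∪ HPW={C} → {C,G} (+1)
per-site changes: [3, 3, 2]; total = 8

3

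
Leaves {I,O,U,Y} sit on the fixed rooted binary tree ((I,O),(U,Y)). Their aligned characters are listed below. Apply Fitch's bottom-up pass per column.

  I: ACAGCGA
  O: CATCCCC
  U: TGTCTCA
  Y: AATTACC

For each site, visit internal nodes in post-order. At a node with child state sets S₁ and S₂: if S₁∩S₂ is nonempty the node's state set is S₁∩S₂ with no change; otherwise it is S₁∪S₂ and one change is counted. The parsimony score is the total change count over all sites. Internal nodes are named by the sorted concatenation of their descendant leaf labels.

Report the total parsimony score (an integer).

IO@0: {A} ∪ {C} = {A,C} (union, +1)
UY@0: {T} ∪ {A} = {A,T} (union, +1)
IOUY@0: {A,C} ∩ {A,T} = {A} (intersection, +0)
IO@1: {C} ∪ {A} = {A,C} (union, +1)
UY@1: {G} ∪ {A} = {A,G} (union, +1)
IOUY@1: {A,C} ∩ {A,G} = {A} (intersection, +0)
IO@2: {A} ∪ {T} = {A,T} (union, +1)
UY@2: {T} ∩ {T} = {T} (intersection, +0)
IOUY@2: {A,T} ∩ {T} = {T} (intersection, +0)
IO@3: {G} ∪ {C} = {C,G} (union, +1)
UY@3: {C} ∪ {T} = {C,T} (union, +1)
IOUY@3: {C,G} ∩ {C,T} = {C} (intersection, +0)
IO@4: {C} ∩ {C} = {C} (intersection, +0)
UY@4: {T} ∪ {A} = {A,T} (union, +1)
IOUY@4: {C} ∪ {A,T} = {A,C,T} (union, +1)
IO@5: {G} ∪ {C} = {C,G} (union, +1)
UY@5: {C} ∩ {C} = {C} (intersection, +0)
IOUY@5: {C,G} ∩ {C} = {C} (intersection, +0)
IO@6: {A} ∪ {C} = {A,C} (union, +1)
UY@6: {A} ∪ {C} = {A,C} (union, +1)
IOUY@6: {A,C} ∩ {A,C} = {A,C} (intersection, +0)
per-site changes: [2, 2, 1, 2, 2, 1, 2]; total = 12

12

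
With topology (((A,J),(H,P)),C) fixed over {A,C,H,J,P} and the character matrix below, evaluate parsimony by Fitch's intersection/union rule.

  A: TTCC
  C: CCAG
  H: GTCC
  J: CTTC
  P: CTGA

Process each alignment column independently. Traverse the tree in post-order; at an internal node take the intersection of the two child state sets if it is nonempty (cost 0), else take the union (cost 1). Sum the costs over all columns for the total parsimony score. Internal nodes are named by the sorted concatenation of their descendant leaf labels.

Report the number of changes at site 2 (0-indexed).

3

[col 0] AJ: children A:{T}, J:{C} ∪→ {C,T}; cost 1
[col 0] HP: children H:{G}, P:{C} ∪→ {C,G}; cost 1
[col 0] AHJP: children AJ:{C,T}, HP:{C,G} ∩→ {C}; cost 0
[col 0] ACHJP: children AHJP:{C}, C:{C} ∩→ {C}; cost 0
[col 1] AJ: children A:{T}, J:{T} ∩→ {T}; cost 0
[col 1] HP: children H:{T}, P:{T} ∩→ {T}; cost 0
[col 1] AHJP: children AJ:{T}, HP:{T} ∩→ {T}; cost 0
[col 1] ACHJP: children AHJP:{T}, C:{C} ∪→ {C,T}; cost 1
[col 2] AJ: children A:{C}, J:{T} ∪→ {C,T}; cost 1
[col 2] HP: children H:{C}, P:{G} ∪→ {C,G}; cost 1
[col 2] AHJP: children AJ:{C,T}, HP:{C,G} ∩→ {C}; cost 0
[col 2] ACHJP: children AHJP:{C}, C:{A} ∪→ {A,C}; cost 1
[col 3] AJ: children A:{C}, J:{C} ∩→ {C}; cost 0
[col 3] HP: children H:{C}, P:{A} ∪→ {A,C}; cost 1
[col 3] AHJP: children AJ:{C}, HP:{A,C} ∩→ {C}; cost 0
[col 3] ACHJP: children AHJP:{C}, C:{G} ∪→ {C,G}; cost 1
per-site changes: [2, 1, 3, 2]; total = 8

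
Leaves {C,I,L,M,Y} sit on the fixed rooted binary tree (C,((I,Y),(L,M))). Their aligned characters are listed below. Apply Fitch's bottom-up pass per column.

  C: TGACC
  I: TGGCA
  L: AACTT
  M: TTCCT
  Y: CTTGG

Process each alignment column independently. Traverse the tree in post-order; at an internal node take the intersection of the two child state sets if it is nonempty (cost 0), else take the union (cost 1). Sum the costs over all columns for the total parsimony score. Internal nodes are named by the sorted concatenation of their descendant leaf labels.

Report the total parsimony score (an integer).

13

site 0, node IY: I={T} ∪ Y={C} → {C,T} (+1)
site 0, node LM: L={A} ∪ M={T} → {A,T} (+1)
site 0, node ILMY: IY={C,T} ∩ LM={A,T} → {T} (+0)
site 0, node CILMY: C={T} ∩ ILMY={T} → {T} (+0)
site 1, node IY: I={G} ∪ Y={T} → {G,T} (+1)
site 1, node LM: L={A} ∪ M={T} → {A,T} (+1)
site 1, node ILMY: IY={G,T} ∩ LM={A,T} → {T} (+0)
site 1, node CILMY: C={G} ∪ ILMY={T} → {G,T} (+1)
site 2, node IY: I={G} ∪ Y={T} → {G,T} (+1)
site 2, node LM: L={C} ∩ M={C} → {C} (+0)
site 2, node ILMY: IY={G,T} ∪ LM={C} → {C,G,T} (+1)
site 2, node CILMY: C={A} ∪ ILMY={C,G,T} → {A,C,G,T} (+1)
site 3, node IY: I={C} ∪ Y={G} → {C,G} (+1)
site 3, node LM: L={T} ∪ M={C} → {C,T} (+1)
site 3, node ILMY: IY={C,G} ∩ LM={C,T} → {C} (+0)
site 3, node CILMY: C={C} ∩ ILMY={C} → {C} (+0)
site 4, node IY: I={A} ∪ Y={G} → {A,G} (+1)
site 4, node LM: L={T} ∩ M={T} → {T} (+0)
site 4, node ILMY: IY={A,G} ∪ LM={T} → {A,G,T} (+1)
site 4, node CILMY: C={C} ∪ ILMY={A,G,T} → {A,C,G,T} (+1)
per-site changes: [2, 3, 3, 2, 3]; total = 13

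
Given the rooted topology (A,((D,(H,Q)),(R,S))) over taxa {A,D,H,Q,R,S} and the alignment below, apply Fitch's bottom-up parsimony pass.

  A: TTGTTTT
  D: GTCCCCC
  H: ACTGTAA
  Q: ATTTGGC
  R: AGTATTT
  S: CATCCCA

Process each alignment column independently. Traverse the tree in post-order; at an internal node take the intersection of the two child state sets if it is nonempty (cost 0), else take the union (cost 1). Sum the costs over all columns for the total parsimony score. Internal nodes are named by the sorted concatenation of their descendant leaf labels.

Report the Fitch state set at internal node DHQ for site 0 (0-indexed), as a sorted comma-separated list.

A,G

[col 0] HQ: children H:{A}, Q:{A} ∩→ {A}; cost 0
[col 0] DHQ: children D:{G}, HQ:{A} ∪→ {A,G}; cost 1
[col 0] RS: children R:{A}, S:{C} ∪→ {A,C}; cost 1
[col 0] DHQRS: children DHQ:{A,G}, RS:{A,C} ∩→ {A}; cost 0
[col 0] ADHQRS: children A:{T}, DHQRS:{A} ∪→ {A,T}; cost 1
[col 1] HQ: children H:{C}, Q:{T} ∪→ {C,T}; cost 1
[col 1] DHQ: children D:{T}, HQ:{C,T} ∩→ {T}; cost 0
[col 1] RS: children R:{G}, S:{A} ∪→ {A,G}; cost 1
[col 1] DHQRS: children DHQ:{T}, RS:{A,G} ∪→ {A,G,T}; cost 1
[col 1] ADHQRS: children A:{T}, DHQRS:{A,G,T} ∩→ {T}; cost 0
[col 2] HQ: children H:{T}, Q:{T} ∩→ {T}; cost 0
[col 2] DHQ: children D:{C}, HQ:{T} ∪→ {C,T}; cost 1
[col 2] RS: children R:{T}, S:{T} ∩→ {T}; cost 0
[col 2] DHQRS: children DHQ:{C,T}, RS:{T} ∩→ {T}; cost 0
[col 2] ADHQRS: children A:{G}, DHQRS:{T} ∪→ {G,T}; cost 1
[col 3] HQ: children H:{G}, Q:{T} ∪→ {G,T}; cost 1
[col 3] DHQ: children D:{C}, HQ:{G,T} ∪→ {C,G,T}; cost 1
[col 3] RS: children R:{A}, S:{C} ∪→ {A,C}; cost 1
[col 3] DHQRS: children DHQ:{C,G,T}, RS:{A,C} ∩→ {C}; cost 0
[col 3] ADHQRS: children A:{T}, DHQRS:{C} ∪→ {C,T}; cost 1
[col 4] HQ: children H:{T}, Q:{G} ∪→ {G,T}; cost 1
[col 4] DHQ: children D:{C}, HQ:{G,T} ∪→ {C,G,T}; cost 1
[col 4] RS: children R:{T}, S:{C} ∪→ {C,T}; cost 1
[col 4] DHQRS: children DHQ:{C,G,T}, RS:{C,T} ∩→ {C,T}; cost 0
[col 4] ADHQRS: children A:{T}, DHQRS:{C,T} ∩→ {T}; cost 0
[col 5] HQ: children H:{A}, Q:{G} ∪→ {A,G}; cost 1
[col 5] DHQ: children D:{C}, HQ:{A,G} ∪→ {A,C,G}; cost 1
[col 5] RS: children R:{T}, S:{C} ∪→ {C,T}; cost 1
[col 5] DHQRS: children DHQ:{A,C,G}, RS:{C,T} ∩→ {C}; cost 0
[col 5] ADHQRS: children A:{T}, DHQRS:{C} ∪→ {C,T}; cost 1
[col 6] HQ: children H:{A}, Q:{C} ∪→ {A,C}; cost 1
[col 6] DHQ: children D:{C}, HQ:{A,C} ∩→ {C}; cost 0
[col 6] RS: children R:{T}, S:{A} ∪→ {A,T}; cost 1
[col 6] DHQRS: children DHQ:{C}, RS:{A,T} ∪→ {A,C,T}; cost 1
[col 6] ADHQRS: children A:{T}, DHQRS:{A,C,T} ∩→ {T}; cost 0
per-site changes: [3, 3, 2, 4, 3, 4, 3]; total = 22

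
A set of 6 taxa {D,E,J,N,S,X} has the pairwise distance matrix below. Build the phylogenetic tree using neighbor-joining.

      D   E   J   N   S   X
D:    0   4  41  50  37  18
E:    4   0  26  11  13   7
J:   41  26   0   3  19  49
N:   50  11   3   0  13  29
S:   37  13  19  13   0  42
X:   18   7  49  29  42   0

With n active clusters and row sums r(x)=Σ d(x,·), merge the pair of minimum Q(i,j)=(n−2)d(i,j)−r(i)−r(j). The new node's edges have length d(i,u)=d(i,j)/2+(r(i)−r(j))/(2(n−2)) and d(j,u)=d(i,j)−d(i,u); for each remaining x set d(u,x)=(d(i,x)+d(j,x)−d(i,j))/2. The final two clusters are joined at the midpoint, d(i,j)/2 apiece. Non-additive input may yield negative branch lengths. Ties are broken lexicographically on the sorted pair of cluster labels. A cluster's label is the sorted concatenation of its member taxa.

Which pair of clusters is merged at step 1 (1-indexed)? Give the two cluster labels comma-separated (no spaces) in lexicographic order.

1. join J+N (d=3, Q=-232) ⇒ JN; edges |J|=11/2, |N|=-5/2
  updated: d(D,JN)=44, d(E,JN)=17, d(JN,S)=29/2, d(JN,X)=75/2
2. join JN+S (d=29/2, Q=-176) ⇒ JNS; edges |JN|=25/3, |S|=37/6
  updated: d(D,JNS)=133/4, d(E,JNS)=31/4, d(JNS,X)=65/2
3. join D+X (d=18, Q=-307/4) ⇒ DX; edges |D|=135/16, |X|=153/16
  updated: d(DX,E)=-7/2, d(DX,JNS)=191/8
4. join DX+E (d=-7/2, Q=-225/8) ⇒ DEX; edges |DX|=101/16, |E|=-157/16
  updated: d(DEX,JNS)=281/16
5. join DEX+JNS (d=281/16) ⇒ DEJNSX; edges |DEX|=281/32, |JNS|=281/32
final tree: (((D:135/16,X:153/16):101/16,E:-157/16):281/32,((J:11/2,N:-5/2):25/3,S:37/6):281/32)
total length: 793/16

J,N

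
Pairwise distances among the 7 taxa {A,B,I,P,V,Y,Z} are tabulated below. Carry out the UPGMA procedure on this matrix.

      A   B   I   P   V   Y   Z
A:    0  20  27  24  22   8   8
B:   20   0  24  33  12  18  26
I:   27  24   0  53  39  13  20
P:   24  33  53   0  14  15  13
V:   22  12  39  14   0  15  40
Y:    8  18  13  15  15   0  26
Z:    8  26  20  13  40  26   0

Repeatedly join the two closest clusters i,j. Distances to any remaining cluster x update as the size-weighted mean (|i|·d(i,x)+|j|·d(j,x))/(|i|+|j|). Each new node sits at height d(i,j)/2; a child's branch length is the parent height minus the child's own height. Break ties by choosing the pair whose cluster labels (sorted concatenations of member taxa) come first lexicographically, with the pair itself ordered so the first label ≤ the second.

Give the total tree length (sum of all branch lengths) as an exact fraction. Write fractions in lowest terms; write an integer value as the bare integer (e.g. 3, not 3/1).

1. join A+Y (d=8) ⇒ AY; edges |A|=4, |Y|=4
  updated: d(AY,B)=19, d(AY,I)=20, d(AY,P)=39/2, d(AY,V)=37/2, d(AY,Z)=17
2. join B+V (d=12) ⇒ BV; edges |B|=6, |V|=6
  updated: d(AY,BV)=75/4, d(BV,I)=63/2, d(BV,P)=47/2, d(BV,Z)=33
3. join P+Z (d=13) ⇒ PZ; edges |P|=13/2, |Z|=13/2
  updated: d(AY,PZ)=73/4, d(BV,PZ)=113/4, d(I,PZ)=73/2
4. join AY+PZ (d=73/4) ⇒ APYZ; edges |AY|=41/8, |PZ|=21/8
  updated: d(APYZ,BV)=47/2, d(APYZ,I)=113/4
5. join APYZ+BV (d=47/2) ⇒ ABPVYZ; edges |APYZ|=21/8, |BV|=23/4
  updated: d(ABPVYZ,I)=88/3
6. join ABPVYZ+I (d=88/3) ⇒ ABIPVYZ; edges |ABPVYZ|=35/12, |I|=44/3
final tree: ((((A:4,Y:4):41/8,(P:13/2,Z:13/2):21/8):21/8,(B:6,V:6):23/4):35/12,I:44/3)
total length: 1601/24

1601/24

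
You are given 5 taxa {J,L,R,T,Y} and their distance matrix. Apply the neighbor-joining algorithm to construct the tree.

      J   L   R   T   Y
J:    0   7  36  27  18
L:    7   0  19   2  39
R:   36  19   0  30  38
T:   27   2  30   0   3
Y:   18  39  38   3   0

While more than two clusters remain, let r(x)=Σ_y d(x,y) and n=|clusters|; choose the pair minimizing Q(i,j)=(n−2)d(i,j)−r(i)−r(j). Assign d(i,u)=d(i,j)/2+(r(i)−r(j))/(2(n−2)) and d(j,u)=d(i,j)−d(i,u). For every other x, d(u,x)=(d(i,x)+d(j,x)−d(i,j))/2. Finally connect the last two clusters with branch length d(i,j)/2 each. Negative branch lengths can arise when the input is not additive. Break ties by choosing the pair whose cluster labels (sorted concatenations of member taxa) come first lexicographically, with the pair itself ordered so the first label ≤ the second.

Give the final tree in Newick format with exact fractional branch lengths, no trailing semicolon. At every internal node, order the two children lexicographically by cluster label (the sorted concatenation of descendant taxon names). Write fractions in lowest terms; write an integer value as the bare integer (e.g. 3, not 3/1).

(((J:33/4,L:-5/4):4,R:20):25/4,(T:-9/2,Y:15/2):25/4)

1. join T+Y (d=3, Q=-151) ⇒ TY; edges |T|=-9/2, |Y|=15/2
  updated: d(J,TY)=21, d(L,TY)=19, d(R,TY)=65/2
2. join J+L (d=7, Q=-95) ⇒ JL; edges |J|=33/4, |L|=-5/4
  updated: d(JL,R)=24, d(JL,TY)=33/2
3. join JL+R (d=24, Q=-73) ⇒ JLR; edges |JL|=4, |R|=20
  updated: d(JLR,TY)=25/2
4. join JLR+TY (d=25/2) ⇒ JLRTY; edges |JLR|=25/4, |TY|=25/4
final tree: (((J:33/4,L:-5/4):4,R:20):25/4,(T:-9/2,Y:15/2):25/4)
total length: 93/2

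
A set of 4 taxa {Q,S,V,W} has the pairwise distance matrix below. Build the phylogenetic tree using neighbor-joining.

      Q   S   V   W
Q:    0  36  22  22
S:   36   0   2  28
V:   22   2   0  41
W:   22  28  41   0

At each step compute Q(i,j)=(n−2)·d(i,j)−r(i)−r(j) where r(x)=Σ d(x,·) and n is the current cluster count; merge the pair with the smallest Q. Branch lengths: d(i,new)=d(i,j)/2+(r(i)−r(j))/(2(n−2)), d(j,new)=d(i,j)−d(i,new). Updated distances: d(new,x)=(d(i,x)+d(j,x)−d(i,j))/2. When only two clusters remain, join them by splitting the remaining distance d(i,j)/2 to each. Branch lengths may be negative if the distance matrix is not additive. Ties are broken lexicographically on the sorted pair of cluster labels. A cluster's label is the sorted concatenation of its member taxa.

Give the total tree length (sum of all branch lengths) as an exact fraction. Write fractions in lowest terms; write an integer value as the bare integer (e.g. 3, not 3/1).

175/4

1. join Q+W (d=22, Q=-127) ⇒ QW; edges |Q|=33/4, |W|=55/4
  updated: d(QW,S)=21, d(QW,V)=41/2
2. join QW+S (d=21, Q=-87/2) ⇒ QSW; edges |QW|=79/4, |S|=5/4
  updated: d(QSW,V)=3/4
3. join QSW+V (d=3/4) ⇒ QSVW; edges |QSW|=3/8, |V|=3/8
final tree: (((Q:33/4,W:55/4):79/4,S:5/4):3/8,V:3/8)
total length: 175/4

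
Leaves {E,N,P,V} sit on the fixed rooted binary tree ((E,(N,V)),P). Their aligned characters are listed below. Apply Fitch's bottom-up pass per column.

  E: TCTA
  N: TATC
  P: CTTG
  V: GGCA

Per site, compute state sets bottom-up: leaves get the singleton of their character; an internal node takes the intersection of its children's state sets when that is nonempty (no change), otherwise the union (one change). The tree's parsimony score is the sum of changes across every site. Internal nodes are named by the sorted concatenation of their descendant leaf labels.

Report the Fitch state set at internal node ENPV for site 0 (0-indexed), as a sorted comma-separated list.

C,T

site 0, node NV: N={T} ∪ V={G} → {G,T} (+1)
site 0, node ENV: E={T} ∩ NV={G,T} → {T} (+0)
site 0, node ENPV: ENV={T} ∪ P={C} → {C,T} (+1)
site 1, node NV: N={A} ∪ V={G} → {A,G} (+1)
site 1, node ENV: E={C} ∪ NV={A,G} → {A,C,G} (+1)
site 1, node ENPV: ENV={A,C,G} ∪ P={T} → {A,C,G,T} (+1)
site 2, node NV: N={T} ∪ V={C} → {C,T} (+1)
site 2, node ENV: E={T} ∩ NV={C,T} → {T} (+0)
site 2, node ENPV: ENV={T} ∩ P={T} → {T} (+0)
site 3, node NV: N={C} ∪ V={A} → {A,C} (+1)
site 3, node ENV: E={A} ∩ NV={A,C} → {A} (+0)
site 3, node ENPV: ENV={A} ∪ P={G} → {A,G} (+1)
per-site changes: [2, 3, 1, 2]; total = 8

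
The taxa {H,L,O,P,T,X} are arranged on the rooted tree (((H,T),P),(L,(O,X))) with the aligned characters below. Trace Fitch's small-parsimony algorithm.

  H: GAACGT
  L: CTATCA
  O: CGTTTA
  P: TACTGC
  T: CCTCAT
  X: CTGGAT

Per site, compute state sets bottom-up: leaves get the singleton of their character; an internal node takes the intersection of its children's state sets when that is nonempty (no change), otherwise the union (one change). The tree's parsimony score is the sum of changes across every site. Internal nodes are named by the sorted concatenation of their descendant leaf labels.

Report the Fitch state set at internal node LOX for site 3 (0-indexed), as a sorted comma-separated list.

site 0, node HT: H={G} ∪ T={C} → {C,G} (+1)
site 0, node HPT: HT={C,G} ∪ P={T} → {C,G,T} (+1)
site 0, node OX: O={C} ∩ X={C} → {C} (+0)
site 0, node LOX: L={C} ∩ OX={C} → {C} (+0)
site 0, node HLOPTX: HPT={C,G,T} ∩ LOX={C} → {C} (+0)
site 1, node HT: H={A} ∪ T={C} → {A,C} (+1)
site 1, node HPT: HT={A,C} ∩ P={A} → {A} (+0)
site 1, node OX: O={G} ∪ X={T} → {G,T} (+1)
site 1, node LOX: L={T} ∩ OX={G,T} → {T} (+0)
site 1, node HLOPTX: HPT={A} ∪ LOX={T} → {A,T} (+1)
site 2, node HT: H={A} ∪ T={T} → {A,T} (+1)
site 2, node HPT: HT={A,T} ∪ P={C} → {A,C,T} (+1)
site 2, node OX: O={T} ∪ X={G} → {G,T} (+1)
site 2, node LOX: L={A} ∪ OX={G,T} → {A,G,T} (+1)
site 2, node HLOPTX: HPT={A,C,T} ∩ LOX={A,G,T} → {A,T} (+0)
site 3, node HT: H={C} ∩ T={C} → {C} (+0)
site 3, node HPT: HT={C} ∪ P={T} → {C,T} (+1)
site 3, node OX: O={T} ∪ X={G} → {G,T} (+1)
site 3, node LOX: L={T} ∩ OX={G,T} → {T} (+0)
site 3, node HLOPTX: HPT={C,T} ∩ LOX={T} → {T} (+0)
site 4, node HT: H={G} ∪ T={A} → {A,G} (+1)
site 4, node HPT: HT={A,G} ∩ P={G} → {G} (+0)
site 4, node OX: O={T} ∪ X={A} → {A,T} (+1)
site 4, node LOX: L={C} ∪ OX={A,T} → {A,C,T} (+1)
site 4, node HLOPTX: HPT={G} ∪ LOX={A,C,T} → {A,C,G,T} (+1)
site 5, node HT: H={T} ∩ T={T} → {T} (+0)
site 5, node HPT: HT={T} ∪ P={C} → {C,T} (+1)
site 5, node OX: O={A} ∪ X={T} → {A,T} (+1)
site 5, node LOX: L={A} ∩ OX={A,T} → {A} (+0)
site 5, node HLOPTX: HPT={C,T} ∪ LOX={A} → {A,C,T} (+1)
per-site changes: [2, 3, 4, 2, 4, 3]; total = 18

T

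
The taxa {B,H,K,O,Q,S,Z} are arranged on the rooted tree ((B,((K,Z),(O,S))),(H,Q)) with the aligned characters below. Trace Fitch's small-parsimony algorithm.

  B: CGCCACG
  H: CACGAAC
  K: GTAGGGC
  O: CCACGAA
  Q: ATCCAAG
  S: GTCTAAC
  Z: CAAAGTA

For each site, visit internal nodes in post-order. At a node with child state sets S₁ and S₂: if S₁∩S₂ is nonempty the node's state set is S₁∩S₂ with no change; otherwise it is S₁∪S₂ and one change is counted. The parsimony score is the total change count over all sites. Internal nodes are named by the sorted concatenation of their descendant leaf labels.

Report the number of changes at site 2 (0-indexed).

2

site 0, node KZ: K={G} ∪ Z={C} → {C,G} (+1)
site 0, node OS: O={C} ∪ S={G} → {C,G} (+1)
site 0, node KOSZ: KZ={C,G} ∩ OS={C,G} → {C,G} (+0)
site 0, node BKOSZ: B={C} ∩ KOSZ={C,G} → {C} (+0)
site 0, node HQ: H={C} ∪ Q={A} → {A,C} (+1)
site 0, node BHKOQSZ: BKOSZ={C} ∩ HQ={A,C} → {C} (+0)
site 1, node KZ: K={T} ∪ Z={A} → {A,T} (+1)
site 1, node OS: O={C} ∪ S={T} → {C,T} (+1)
site 1, node KOSZ: KZ={A,T} ∩ OS={C,T} → {T} (+0)
site 1, node BKOSZ: B={G} ∪ KOSZ={T} → {G,T} (+1)
site 1, node HQ: H={A} ∪ Q={T} → {A,T} (+1)
site 1, node BHKOQSZ: BKOSZ={G,T} ∩ HQ={A,T} → {T} (+0)
site 2, node KZ: K={A} ∩ Z={A} → {A} (+0)
site 2, node OS: O={A} ∪ S={C} → {A,C} (+1)
site 2, node KOSZ: KZ={A} ∩ OS={A,C} → {A} (+0)
site 2, node BKOSZ: B={C} ∪ KOSZ={A} → {A,C} (+1)
site 2, node HQ: H={C} ∩ Q={C} → {C} (+0)
site 2, node BHKOQSZ: BKOSZ={A,C} ∩ HQ={C} → {C} (+0)
site 3, node KZ: K={G} ∪ Z={A} → {A,G} (+1)
site 3, node OS: O={C} ∪ S={T} → {C,T} (+1)
site 3, node KOSZ: KZ={A,G} ∪ OS={C,T} → {A,C,G,T} (+1)
site 3, node BKOSZ: B={C} ∩ KOSZ={A,C,G,T} → {C} (+0)
site 3, node HQ: H={G} ∪ Q={C} → {C,G} (+1)
site 3, node BHKOQSZ: BKOSZ={C} ∩ HQ={C,G} → {C} (+0)
site 4, node KZ: K={G} ∩ Z={G} → {G} (+0)
site 4, node OS: O={G} ∪ S={A} → {A,G} (+1)
site 4, node KOSZ: KZ={G} ∩ OS={A,G} → {G} (+0)
site 4, node BKOSZ: B={A} ∪ KOSZ={G} → {A,G} (+1)
site 4, node HQ: H={A} ∩ Q={A} → {A} (+0)
site 4, node BHKOQSZ: BKOSZ={A,G} ∩ HQ={A} → {A} (+0)
site 5, node KZ: K={G} ∪ Z={T} → {G,T} (+1)
site 5, node OS: O={A} ∩ S={A} → {A} (+0)
site 5, node KOSZ: KZ={G,T} ∪ OS={A} → {A,G,T} (+1)
site 5, node BKOSZ: B={C} ∪ KOSZ={A,G,T} → {A,C,G,T} (+1)
site 5, node HQ: H={A} ∩ Q={A} → {A} (+0)
site 5, node BHKOQSZ: BKOSZ={A,C,G,T} ∩ HQ={A} → {A} (+0)
site 6, node KZ: K={C} ∪ Z={A} → {A,C} (+1)
site 6, node OS: O={A} ∪ S={C} → {A,C} (+1)
site 6, node KOSZ: KZ={A,C} ∩ OS={A,C} → {A,C} (+0)
site 6, node BKOSZ: B={G} ∪ KOSZ={A,C} → {A,C,G} (+1)
site 6, node HQ: H={C} ∪ Q={G} → {C,G} (+1)
site 6, node BHKOQSZ: BKOSZ={A,C,G} ∩ HQ={C,G} → {C,G} (+0)
per-site changes: [3, 4, 2, 4, 2, 3, 4]; total = 22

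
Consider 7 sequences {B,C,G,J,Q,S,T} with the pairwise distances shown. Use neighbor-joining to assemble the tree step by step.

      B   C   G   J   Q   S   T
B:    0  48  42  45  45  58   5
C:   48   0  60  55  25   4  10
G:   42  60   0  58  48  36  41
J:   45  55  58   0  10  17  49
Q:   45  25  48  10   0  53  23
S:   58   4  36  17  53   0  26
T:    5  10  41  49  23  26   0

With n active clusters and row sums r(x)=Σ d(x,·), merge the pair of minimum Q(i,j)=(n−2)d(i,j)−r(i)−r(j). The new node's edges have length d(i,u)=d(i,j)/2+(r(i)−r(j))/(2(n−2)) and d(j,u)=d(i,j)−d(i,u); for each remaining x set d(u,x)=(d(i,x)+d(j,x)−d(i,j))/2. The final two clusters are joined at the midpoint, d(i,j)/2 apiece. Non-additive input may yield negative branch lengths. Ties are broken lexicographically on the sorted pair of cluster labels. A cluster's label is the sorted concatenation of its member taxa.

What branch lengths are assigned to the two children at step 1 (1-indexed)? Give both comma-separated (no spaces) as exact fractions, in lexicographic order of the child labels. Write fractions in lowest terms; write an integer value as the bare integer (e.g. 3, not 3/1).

8,2

iteration 1: select J,Q (d=10, Q=-388); attach at lengths (8, 2); label the merged cluster JQ
  updated: d(B,JQ)=40, d(C,JQ)=35, d(G,JQ)=48, d(JQ,S)=30, d(JQ,T)=31
iteration 2: select C,S (d=4, Q=-295); attach at lengths (19/8, 13/8); label the merged cluster CS
  updated: d(B,CS)=51, d(CS,G)=46, d(CS,JQ)=61/2, d(CS,T)=16
iteration 3: select B,T (d=5, Q=-216); attach at lengths (10, -5); label the merged cluster BT
  updated: d(BT,CS)=31, d(BT,G)=39, d(BT,JQ)=33
iteration 4: select BT,G (d=39, Q=-158); attach at lengths (12, 27); label the merged cluster BGT
  updated: d(BGT,CS)=19, d(BGT,JQ)=21
iteration 5: select BGT,CS (d=19, Q=-141/2); attach at lengths (19/4, 57/4); label the merged cluster BCGST
  updated: d(BCGST,JQ)=65/4
iteration 6: select BCGST,JQ (d=65/4); attach at lengths (65/8, 65/8); label the merged cluster BCGJQST
final tree: ((((B:10,T:-5):12,G:27):19/4,(C:19/8,S:13/8):57/4):65/8,(J:8,Q:2):65/8)
total length: 373/4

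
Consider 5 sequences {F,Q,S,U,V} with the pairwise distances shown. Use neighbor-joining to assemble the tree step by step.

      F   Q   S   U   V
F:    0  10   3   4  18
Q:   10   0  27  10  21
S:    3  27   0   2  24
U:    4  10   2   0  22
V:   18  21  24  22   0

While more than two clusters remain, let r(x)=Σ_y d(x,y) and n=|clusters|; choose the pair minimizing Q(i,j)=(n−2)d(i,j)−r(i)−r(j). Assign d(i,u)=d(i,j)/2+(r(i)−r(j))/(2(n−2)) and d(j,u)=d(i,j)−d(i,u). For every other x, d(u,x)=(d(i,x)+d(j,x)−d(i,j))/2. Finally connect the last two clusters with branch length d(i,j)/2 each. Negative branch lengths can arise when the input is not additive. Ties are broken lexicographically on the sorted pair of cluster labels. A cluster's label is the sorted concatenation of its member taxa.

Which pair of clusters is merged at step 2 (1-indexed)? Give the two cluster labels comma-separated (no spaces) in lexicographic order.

F,QV

1. join Q+V (d=21, Q=-90) ⇒ QV; edges |Q|=23/3, |V|=40/3
  updated: d(F,QV)=7/2, d(QV,S)=15, d(QV,U)=11/2
2. join F+QV (d=7/2, Q=-55/2) ⇒ FQV; edges |F|=-13/8, |QV|=41/8
  updated: d(FQV,S)=29/4, d(FQV,U)=3
3. join FQV+S (d=29/4, Q=-49/4) ⇒ FQSV; edges |FQV|=33/8, |S|=25/8
  updated: d(FQSV,U)=-9/8
4. join FQSV+U (d=-9/8) ⇒ FQSUV; edges |FQSV|=-9/16, |U|=-9/16
final tree: (((F:-13/8,(Q:23/3,V:40/3):41/8):33/8,S:25/8):-9/16,U:-9/16)
total length: 245/8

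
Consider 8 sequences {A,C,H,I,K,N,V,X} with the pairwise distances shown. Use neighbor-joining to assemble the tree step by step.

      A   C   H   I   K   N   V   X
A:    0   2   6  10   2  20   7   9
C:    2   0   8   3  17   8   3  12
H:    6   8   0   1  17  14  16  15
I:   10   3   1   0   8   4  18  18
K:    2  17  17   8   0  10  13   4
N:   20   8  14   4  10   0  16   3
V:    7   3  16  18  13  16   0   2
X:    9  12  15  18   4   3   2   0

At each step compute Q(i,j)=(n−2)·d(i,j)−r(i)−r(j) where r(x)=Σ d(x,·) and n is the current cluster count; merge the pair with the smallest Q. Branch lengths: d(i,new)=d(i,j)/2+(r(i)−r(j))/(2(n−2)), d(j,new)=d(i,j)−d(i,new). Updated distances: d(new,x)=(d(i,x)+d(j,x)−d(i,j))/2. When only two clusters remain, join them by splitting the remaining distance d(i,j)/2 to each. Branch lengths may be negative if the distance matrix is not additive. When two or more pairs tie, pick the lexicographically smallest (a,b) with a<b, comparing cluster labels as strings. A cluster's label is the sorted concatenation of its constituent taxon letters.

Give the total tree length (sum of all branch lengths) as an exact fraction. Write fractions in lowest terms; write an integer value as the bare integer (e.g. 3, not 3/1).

51/2

iteration 1: select H,I (d=1, Q=-133); attach at lengths (7/4, -3/4); label the merged cluster HI
  updated: d(A,HI)=15/2, d(C,HI)=5, d(HI,K)=12, d(HI,N)=17/2, d(HI,V)=33/2, d(HI,X)=16
iteration 2: select N,X (d=3, Q=-193/2); attach at lengths (69/20, -9/20); label the merged cluster NX
  updated: d(A,NX)=13, d(C,NX)=17/2, d(HI,NX)=43/4, d(K,NX)=11/2, d(NX,V)=15/2
iteration 3: select A,K (d=2, Q=-73); attach at lengths (-5/4, 13/4); label the merged cluster AK
  updated: d(AK,C)=17/2, d(AK,HI)=35/4, d(AK,NX)=33/4, d(AK,V)=9
iteration 4: select C,V (d=3, Q=-52); attach at lengths (-1/3, 10/3); label the merged cluster CV
  updated: d(AK,CV)=29/4, d(CV,HI)=37/4, d(CV,NX)=13/2
iteration 5: select AK,HI (d=35/4, Q=-71/2); attach at lengths (13/4, 11/2); label the merged cluster AHIK
  updated: d(AHIK,CV)=31/8, d(AHIK,NX)=41/8
iteration 6: select AHIK,CV (d=31/8, Q=-31/2); attach at lengths (5/4, 21/8); label the merged cluster ACHIKV
  updated: d(ACHIKV,NX)=31/8
iteration 7: select ACHIKV,NX (d=31/8); attach at lengths (31/16, 31/16); label the merged cluster ACHIKNVX
final tree: ((((A:-5/4,K:13/4):13/4,(H:7/4,I:-3/4):11/2):5/4,(C:-1/3,V:10/3):21/8):31/16,(N:69/20,X:-9/20):31/16)
total length: 51/2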